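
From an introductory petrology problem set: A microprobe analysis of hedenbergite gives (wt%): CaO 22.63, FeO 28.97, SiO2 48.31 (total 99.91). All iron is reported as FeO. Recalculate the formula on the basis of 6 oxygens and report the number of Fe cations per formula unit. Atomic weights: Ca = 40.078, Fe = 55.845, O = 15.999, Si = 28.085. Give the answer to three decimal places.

1.002 Fe apfu

22.63 wt% CaO ÷ 56.077 g/mol = 0.40355 mol, giving 0.40355 Ca and 0.40355 O.
28.97 wt% FeO ÷ 71.844 g/mol = 0.40323 mol, giving 0.40323 Fe and 0.40323 O.
48.31 wt% SiO2 ÷ 60.083 g/mol = 0.80405 mol, giving 0.80405 Si and 1.60810 O.
Oxygen sums to 2.41488; scaling by 6/2.41488 = 2.48460 puts the formula on 6 O.
Fe: 0.40323 × 2.48460 = 1.002 atoms per formula unit.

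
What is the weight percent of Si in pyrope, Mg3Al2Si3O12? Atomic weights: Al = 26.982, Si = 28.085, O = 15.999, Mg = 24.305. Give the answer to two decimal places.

Formula mass = 3*24.305 + 2*26.982 + 3*28.085 + 12*15.999 = 403.122 g/mol, of which 84.255 g is Si.
So Si makes up 84.255/403.122 = 0.2090 of the mass, i.e. 20.90%.

20.90 weight percent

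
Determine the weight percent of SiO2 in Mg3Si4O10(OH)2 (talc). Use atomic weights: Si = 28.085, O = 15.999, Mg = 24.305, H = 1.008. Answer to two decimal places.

63.37 wt%

Formula mass = 379.259 g/mol.
4 Si → 4.0000 mol SiO2 per formula unit; M(SiO2) = 60.083, so SiO2 mass = 240.332 g.
240.332/379.259 × 100 = 63.37 wt%.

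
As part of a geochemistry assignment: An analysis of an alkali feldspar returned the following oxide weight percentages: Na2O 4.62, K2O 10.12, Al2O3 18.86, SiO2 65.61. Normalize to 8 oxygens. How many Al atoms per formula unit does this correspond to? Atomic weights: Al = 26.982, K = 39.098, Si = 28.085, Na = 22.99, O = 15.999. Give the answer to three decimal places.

4.62 wt% Na2O ÷ 61.979 g/mol = 0.07454 mol, giving 0.14908 Na and 0.07454 O.
10.12 wt% K2O ÷ 94.195 g/mol = 0.10744 mol, giving 0.21488 K and 0.10744 O.
18.86 wt% Al2O3 ÷ 101.961 g/mol = 0.18497 mol, giving 0.36994 Al and 0.55491 O.
65.61 wt% SiO2 ÷ 60.083 g/mol = 1.09199 mol, giving 1.09199 Si and 2.18398 O.
Oxygen sums to 2.92087; scaling by 8/2.92087 = 2.73891 puts the formula on 8 O.
Al: 0.36994 × 2.73891 = 1.013 atoms per formula unit.

1.013 Al apfu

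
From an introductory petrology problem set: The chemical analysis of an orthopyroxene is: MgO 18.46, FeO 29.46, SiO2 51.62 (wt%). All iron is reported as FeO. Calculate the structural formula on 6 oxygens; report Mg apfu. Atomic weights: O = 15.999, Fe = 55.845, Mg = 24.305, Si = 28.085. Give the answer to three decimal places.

1.063 Mg apfu

MgO: 18.46/40.304 = 0.45802 mol → 0.45802 mol Mg, 0.45802 mol O.
FeO: 29.46/71.844 = 0.41006 mol → 0.41006 mol Fe, 0.41006 mol O.
SiO2: 51.62/60.083 = 0.85914 mol → 0.85914 mol Si, 1.71828 mol O.
Total oxygen = 2.58636 mol. Normalization factor = 6/2.58636 = 2.31986.
Mg per 6 O = 0.45802 × 2.31986 = 1.063.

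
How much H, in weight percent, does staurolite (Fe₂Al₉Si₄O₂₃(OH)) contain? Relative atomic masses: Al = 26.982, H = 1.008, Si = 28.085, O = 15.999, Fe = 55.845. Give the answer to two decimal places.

M(Fe₂Al₉Si₄O₂₃(OH)) = 851.852 g/mol.
H contributes 1 × 1.008 = 1.008 g per mole.
1.008/851.852 = 0.0012 → 0.12%.

0.12 weight percent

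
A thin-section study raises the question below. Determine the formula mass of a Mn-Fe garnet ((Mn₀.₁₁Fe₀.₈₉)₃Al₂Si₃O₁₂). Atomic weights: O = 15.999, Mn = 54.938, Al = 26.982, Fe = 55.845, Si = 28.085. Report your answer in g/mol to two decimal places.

M = 0.33·54.938 + 2.67·55.845 + 2·26.982 + 3·28.085 + 12·15.999

497.44 g/mol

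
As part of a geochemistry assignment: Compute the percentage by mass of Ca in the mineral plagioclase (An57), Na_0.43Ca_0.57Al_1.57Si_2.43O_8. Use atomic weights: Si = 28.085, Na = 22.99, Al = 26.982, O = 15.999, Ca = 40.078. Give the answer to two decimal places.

M(Na_0.43Ca_0.57Al_1.57Si_2.43O_8) = 271.330 g/mol.
Ca contributes 0.57 × 40.078 = 22.844 g per mole.
22.844/271.330 = 0.0842 → 8.42%.

8.42 wt%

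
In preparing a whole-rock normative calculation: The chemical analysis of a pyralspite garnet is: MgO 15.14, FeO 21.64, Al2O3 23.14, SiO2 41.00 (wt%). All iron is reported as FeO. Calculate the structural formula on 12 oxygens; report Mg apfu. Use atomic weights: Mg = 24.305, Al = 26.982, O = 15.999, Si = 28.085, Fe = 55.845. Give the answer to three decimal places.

1.656 Mg apfu

MgO: 15.14/40.304 = 0.37565 mol → 0.37565 mol Mg, 0.37565 mol O.
FeO: 21.64/71.844 = 0.30121 mol → 0.30121 mol Fe, 0.30121 mol O.
Al2O3: 23.14/101.961 = 0.22695 mol → 0.45390 mol Al, 0.68085 mol O.
SiO2: 41.00/60.083 = 0.68239 mol → 0.68239 mol Si, 1.36478 mol O.
Total oxygen = 2.72249 mol. Normalization factor = 12/2.72249 = 4.40773.
Mg per 12 O = 0.37565 × 4.40773 = 1.656.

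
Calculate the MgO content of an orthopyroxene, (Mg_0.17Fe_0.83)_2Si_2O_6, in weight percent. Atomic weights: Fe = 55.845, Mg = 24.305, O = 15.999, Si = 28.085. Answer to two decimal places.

Formula mass = 253.130 g/mol.
0.34 Mg → 0.3400 mol MgO per formula unit; M(MgO) = 40.304, so MgO mass = 13.703 g.
13.703/253.130 × 100 = 5.41 wt%.

5.41 wt%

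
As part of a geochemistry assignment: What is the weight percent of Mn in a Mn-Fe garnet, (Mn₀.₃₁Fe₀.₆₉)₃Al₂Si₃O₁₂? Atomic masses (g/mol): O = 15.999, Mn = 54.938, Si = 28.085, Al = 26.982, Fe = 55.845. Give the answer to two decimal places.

Formula mass = 0.93×54.938 + 2.07×55.845 + 2×26.982 + 3×28.085 + 12×15.999 = 496.898 g/mol, of which 51.092 g is Mn.
So Mn makes up 51.092/496.898 = 0.1028 of the mass, i.e. 10.28%.

10.28 weight percent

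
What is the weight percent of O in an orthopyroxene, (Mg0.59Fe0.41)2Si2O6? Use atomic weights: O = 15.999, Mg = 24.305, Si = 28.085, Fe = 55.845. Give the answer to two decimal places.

42.36 weight percent

M((Mg0.59Fe0.41)2Si2O6) = 226.637 g/mol.
O contributes 6 × 15.999 = 95.994 g per mole.
95.994/226.637 = 0.4236 → 42.36%.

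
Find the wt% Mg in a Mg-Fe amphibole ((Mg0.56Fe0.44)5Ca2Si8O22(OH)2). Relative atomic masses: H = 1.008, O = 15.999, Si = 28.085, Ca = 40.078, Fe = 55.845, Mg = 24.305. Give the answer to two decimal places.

Molar mass of (Mg0.56Fe0.44)5Ca2Si8O22(OH)2: 2.80·24.305 + 2.20·55.845 + 2·40.078 + 8·28.085 + 24·15.999 + 2·1.008 = 881.741 g/mol.
Mass of Mg per formula unit: 2.80 × 24.305 = 68.054 g.
Weight fraction Mg = 68.054 / 881.741 = 0.0772.

7.72 mass %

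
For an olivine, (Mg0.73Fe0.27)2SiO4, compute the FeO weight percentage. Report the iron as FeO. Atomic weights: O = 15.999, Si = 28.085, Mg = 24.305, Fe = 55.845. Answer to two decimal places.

Molar mass of (Mg0.73Fe0.27)2SiO4 = 1.46×24.305 + 0.54×55.845 + 1×28.085 + 4×15.999 = 157.723 g/mol.
Each formula unit contains 0.54 Fe, equivalent to 0.54/1 = 0.5400 mol FeO.
M(FeO) = 1×55.845 + 1×15.999 = 71.844 g/mol.
Mass of FeO per formula unit = 0.5400 × 71.844 = 38.796 g.
FeO wt% = 38.796 / 157.723 × 100 = 24.60%.

24.60 wt%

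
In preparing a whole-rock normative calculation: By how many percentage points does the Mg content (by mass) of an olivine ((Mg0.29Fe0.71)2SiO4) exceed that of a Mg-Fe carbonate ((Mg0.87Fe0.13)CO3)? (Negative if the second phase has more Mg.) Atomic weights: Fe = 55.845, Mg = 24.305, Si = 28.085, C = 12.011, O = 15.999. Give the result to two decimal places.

M((Mg0.29Fe0.71)2SiO4) = 185.478 g/mol, so wt% Mg = 14.097/185.478 × 100 = 7.60%.
M((Mg0.87Fe0.13)CO3) = 88.413 g/mol, so wt% Mg = 21.145/88.413 × 100 = 23.92%.
7.60 − 23.92 = -16.32 pp.

-16.32 percentage points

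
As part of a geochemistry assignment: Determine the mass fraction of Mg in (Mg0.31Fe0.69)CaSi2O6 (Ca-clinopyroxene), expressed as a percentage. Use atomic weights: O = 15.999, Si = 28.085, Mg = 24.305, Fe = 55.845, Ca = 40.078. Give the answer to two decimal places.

Molar mass of (Mg0.31Fe0.69)CaSi2O6: 0.31·24.305 + 0.69·55.845 + 1·40.078 + 2·28.085 + 6·15.999 = 238.310 g/mol.
Mass of Mg per formula unit: 0.31 × 24.305 = 7.535 g.
Weight fraction Mg = 7.535 / 238.310 = 0.0316.

3.16 wt%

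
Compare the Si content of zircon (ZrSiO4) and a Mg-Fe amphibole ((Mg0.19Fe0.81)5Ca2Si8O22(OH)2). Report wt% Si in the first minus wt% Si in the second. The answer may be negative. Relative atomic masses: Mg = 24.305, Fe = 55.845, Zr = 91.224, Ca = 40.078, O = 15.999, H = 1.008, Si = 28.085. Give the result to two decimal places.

-8.58 percentage points

First mineral: 28.085 g Si in 183.305 g formula = 15.32 wt% Si.
Second mineral: 224.680 g Si in 940.090 g formula = 23.90 wt% Si.
15.32% − 23.90% gives a difference of -8.58 percentage points.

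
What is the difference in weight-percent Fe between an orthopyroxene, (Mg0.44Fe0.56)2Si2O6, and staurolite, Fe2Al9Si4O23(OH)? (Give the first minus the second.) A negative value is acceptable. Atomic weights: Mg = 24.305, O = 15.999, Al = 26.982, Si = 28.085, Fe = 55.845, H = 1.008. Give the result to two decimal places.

13.38 percentage points

First mineral: 62.546 g Fe in 236.099 g formula = 26.49 wt% Fe.
Second mineral: 111.690 g Fe in 851.852 g formula = 13.11 wt% Fe.
26.49% − 13.11% gives a difference of 13.38 percentage points.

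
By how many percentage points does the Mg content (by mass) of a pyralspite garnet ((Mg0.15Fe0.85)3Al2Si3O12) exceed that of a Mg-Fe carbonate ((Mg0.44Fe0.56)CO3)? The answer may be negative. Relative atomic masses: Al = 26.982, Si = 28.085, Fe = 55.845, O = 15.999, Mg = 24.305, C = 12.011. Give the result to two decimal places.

-8.23 percentage points

Mg in (Mg0.15Fe0.85)3Al2Si3O12: molar mass 483.549 g/mol; 0.45×24.305 = 10.937 g → 2.26 wt%.
Mg in (Mg0.44Fe0.56)CO3: molar mass 101.975 g/mol; 0.44×24.305 = 10.694 g → 10.49 wt%.
Difference = 2.26 − 10.49 = -8.23 percentage points.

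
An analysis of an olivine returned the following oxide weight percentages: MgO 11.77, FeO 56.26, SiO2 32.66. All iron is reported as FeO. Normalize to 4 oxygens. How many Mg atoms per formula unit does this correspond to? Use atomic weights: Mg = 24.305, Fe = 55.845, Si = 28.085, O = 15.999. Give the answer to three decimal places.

0.540 Mg apfu

11.77 wt% MgO ÷ 40.304 g/mol = 0.29203 mol, giving 0.29203 Mg and 0.29203 O.
56.26 wt% FeO ÷ 71.844 g/mol = 0.78309 mol, giving 0.78309 Fe and 0.78309 O.
32.66 wt% SiO2 ÷ 60.083 g/mol = 0.54358 mol, giving 0.54358 Si and 1.08716 O.
Oxygen sums to 2.16228; scaling by 4/2.16228 = 1.84990 puts the formula on 4 O.
Mg: 0.29203 × 1.84990 = 0.540 atoms per formula unit.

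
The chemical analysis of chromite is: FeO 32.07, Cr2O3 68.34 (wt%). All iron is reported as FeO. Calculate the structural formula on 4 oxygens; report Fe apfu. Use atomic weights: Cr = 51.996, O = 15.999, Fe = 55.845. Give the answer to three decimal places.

FeO: 32.07/71.844 = 0.44638 mol → 0.44638 mol Fe, 0.44638 mol O.
Cr2O3: 68.34/151.989 = 0.44964 mol → 0.89928 mol Cr, 1.34892 mol O.
Total oxygen = 1.79530 mol. Normalization factor = 4/1.79530 = 2.22804.
Fe per 4 O = 0.44638 × 2.22804 = 0.995.

0.995 Fe apfu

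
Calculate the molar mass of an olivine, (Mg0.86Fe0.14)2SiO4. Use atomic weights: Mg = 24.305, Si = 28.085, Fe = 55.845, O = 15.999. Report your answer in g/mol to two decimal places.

149.52 g/mol

The formula mass is the sum 1.72×24.305 + 0.28×55.845 + 1×28.085 + 4×15.999.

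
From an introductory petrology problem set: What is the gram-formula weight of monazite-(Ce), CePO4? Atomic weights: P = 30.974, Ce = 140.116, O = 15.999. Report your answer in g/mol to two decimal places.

235.09 g/mol

The formula mass is the sum 1*140.116 + 1*30.974 + 4*15.999.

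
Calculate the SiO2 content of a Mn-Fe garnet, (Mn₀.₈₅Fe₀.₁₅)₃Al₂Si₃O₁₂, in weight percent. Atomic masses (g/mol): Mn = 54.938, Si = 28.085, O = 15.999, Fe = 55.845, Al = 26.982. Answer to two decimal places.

M((Mn₀.₈₅Fe₀.₁₅)₃Al₂Si₃O₁₂) = 495.429 g/mol; M(SiO2) = 60.083 g/mol.
Moles SiO2 per formula unit = 3 Si ÷ 1 = 3.0000.
SiO2 fraction = (3.0000 × 60.083) / 495.429 = 180.249/495.429 = 0.3638.

36.38 wt%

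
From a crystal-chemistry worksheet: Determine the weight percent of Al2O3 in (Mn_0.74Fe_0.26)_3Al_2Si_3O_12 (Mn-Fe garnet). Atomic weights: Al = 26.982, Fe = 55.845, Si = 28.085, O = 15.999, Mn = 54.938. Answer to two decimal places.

20.57 wt%

Formula mass = 495.728 g/mol.
2 Al → 1.0000 mol Al2O3 per formula unit; M(Al2O3) = 101.961, so Al2O3 mass = 101.961 g.
101.961/495.728 × 100 = 20.57 wt%.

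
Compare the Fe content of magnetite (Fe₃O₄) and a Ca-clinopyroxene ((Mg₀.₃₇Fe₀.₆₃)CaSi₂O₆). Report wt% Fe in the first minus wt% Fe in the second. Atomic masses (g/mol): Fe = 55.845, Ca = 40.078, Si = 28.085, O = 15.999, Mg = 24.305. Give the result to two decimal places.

57.48 percentage points

M(Fe₃O₄) = 231.531 g/mol, so wt% Fe = 167.535/231.531 × 100 = 72.36%.
M((Mg₀.₃₇Fe₀.₆₃)CaSi₂O₆) = 236.417 g/mol, so wt% Fe = 35.182/236.417 × 100 = 14.88%.
72.36 − 14.88 = 57.48 pp.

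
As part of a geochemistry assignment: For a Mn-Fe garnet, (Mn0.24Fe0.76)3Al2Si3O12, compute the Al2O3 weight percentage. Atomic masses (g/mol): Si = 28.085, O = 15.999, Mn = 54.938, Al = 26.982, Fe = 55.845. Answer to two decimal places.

Molar mass of (Mn0.24Fe0.76)3Al2Si3O12 = 0.72×54.938 + 2.28×55.845 + 2×26.982 + 3×28.085 + 12×15.999 = 497.089 g/mol.
Each formula unit contains 2 Al, equivalent to 2/2 = 1.0000 mol Al2O3.
M(Al2O3) = 2×26.982 + 3×15.999 = 101.961 g/mol.
Mass of Al2O3 per formula unit = 1.0000 × 101.961 = 101.961 g.
Al2O3 wt% = 101.961 / 497.089 × 100 = 20.51%.

20.51 wt%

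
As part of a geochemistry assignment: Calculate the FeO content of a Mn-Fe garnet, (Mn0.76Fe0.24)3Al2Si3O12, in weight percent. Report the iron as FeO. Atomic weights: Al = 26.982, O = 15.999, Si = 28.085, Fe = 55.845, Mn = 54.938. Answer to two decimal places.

Formula mass = 495.674 g/mol.
0.72 Fe → 0.7200 mol FeO per formula unit; M(FeO) = 71.844, so FeO mass = 51.728 g.
51.728/495.674 × 100 = 10.44 wt%.

10.44 wt%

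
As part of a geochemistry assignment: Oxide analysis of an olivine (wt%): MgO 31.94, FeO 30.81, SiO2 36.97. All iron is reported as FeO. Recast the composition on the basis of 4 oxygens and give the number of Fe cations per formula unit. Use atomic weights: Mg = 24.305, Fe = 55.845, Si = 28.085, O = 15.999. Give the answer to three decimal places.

0.700 Fe apfu

31.94 wt% MgO ÷ 40.304 g/mol = 0.79248 mol, giving 0.79248 Mg and 0.79248 O.
30.81 wt% FeO ÷ 71.844 g/mol = 0.42885 mol, giving 0.42885 Fe and 0.42885 O.
36.97 wt% SiO2 ÷ 60.083 g/mol = 0.61532 mol, giving 0.61532 Si and 1.23064 O.
Oxygen sums to 2.45197; scaling by 4/2.45197 = 1.63134 puts the formula on 4 O.
Fe: 0.42885 × 1.63134 = 0.700 atoms per formula unit.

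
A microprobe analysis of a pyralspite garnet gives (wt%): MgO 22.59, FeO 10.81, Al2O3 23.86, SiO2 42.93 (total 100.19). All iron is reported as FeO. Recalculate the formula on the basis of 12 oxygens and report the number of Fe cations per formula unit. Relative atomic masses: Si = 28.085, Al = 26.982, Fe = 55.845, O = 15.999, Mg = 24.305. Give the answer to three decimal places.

0.635 Fe apfu

MgO: 22.59/40.304 = 0.56049 mol → 0.56049 mol Mg, 0.56049 mol O.
FeO: 10.81/71.844 = 0.15046 mol → 0.15046 mol Fe, 0.15046 mol O.
Al2O3: 23.86/101.961 = 0.23401 mol → 0.46802 mol Al, 0.70203 mol O.
SiO2: 42.93/60.083 = 0.71451 mol → 0.71451 mol Si, 1.42902 mol O.
Total oxygen = 2.84200 mol. Normalization factor = 12/2.84200 = 4.22238.
Fe per 12 O = 0.15046 × 4.22238 = 0.635.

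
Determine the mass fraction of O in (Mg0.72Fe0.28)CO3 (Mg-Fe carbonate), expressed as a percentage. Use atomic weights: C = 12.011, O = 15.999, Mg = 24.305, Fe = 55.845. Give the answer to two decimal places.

M((Mg0.72Fe0.28)CO3) = 93.144 g/mol.
O contributes 3 × 15.999 = 47.997 g per mole.
47.997/93.144 = 0.5153 → 51.53%.

51.53 weight percent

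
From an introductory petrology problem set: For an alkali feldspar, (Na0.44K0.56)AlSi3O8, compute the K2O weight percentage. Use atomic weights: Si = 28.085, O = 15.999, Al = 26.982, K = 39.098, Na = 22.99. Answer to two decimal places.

9.72 wt%

M((Na0.44K0.56)AlSi3O8) = 271.239 g/mol; M(K2O) = 94.195 g/mol.
Moles K2O per formula unit = 0.56 K ÷ 2 = 0.2800.
K2O fraction = (0.2800 × 94.195) / 271.239 = 26.375/271.239 = 0.0972.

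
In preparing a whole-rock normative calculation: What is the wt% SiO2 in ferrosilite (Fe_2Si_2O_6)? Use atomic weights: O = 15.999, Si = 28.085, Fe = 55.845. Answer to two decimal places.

Formula mass = 263.854 g/mol.
2 Si → 2.0000 mol SiO2 per formula unit; M(SiO2) = 60.083, so SiO2 mass = 120.166 g.
120.166/263.854 × 100 = 45.54 wt%.

45.54 wt%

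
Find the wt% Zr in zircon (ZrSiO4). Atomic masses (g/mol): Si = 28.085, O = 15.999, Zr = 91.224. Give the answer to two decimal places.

Formula mass = 1·91.224 + 1·28.085 + 4·15.999 = 183.305 g/mol, of which 91.224 g is Zr.
So Zr makes up 91.224/183.305 = 0.4977 of the mass, i.e. 49.77%.

49.77 weight percent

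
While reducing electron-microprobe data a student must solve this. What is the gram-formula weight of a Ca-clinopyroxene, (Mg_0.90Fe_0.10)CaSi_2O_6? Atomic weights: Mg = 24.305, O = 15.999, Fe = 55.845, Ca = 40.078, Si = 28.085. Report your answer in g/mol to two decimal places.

219.70 g/mol

M = 0.90·24.305 + 0.10·55.845 + 1·40.078 + 2·28.085 + 6·15.999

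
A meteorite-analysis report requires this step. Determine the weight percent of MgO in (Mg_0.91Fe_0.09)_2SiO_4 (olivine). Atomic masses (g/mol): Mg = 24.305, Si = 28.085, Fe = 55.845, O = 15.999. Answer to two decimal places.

Molar mass of (Mg_0.91Fe_0.09)_2SiO_4 = 1.82*24.305 + 0.18*55.845 + 1*28.085 + 4*15.999 = 146.368 g/mol.
Each formula unit contains 1.82 Mg, equivalent to 1.82/1 = 1.8200 mol MgO.
M(MgO) = 1×24.305 + 1×15.999 = 40.304 g/mol.
Mass of MgO per formula unit = 1.8200 × 40.304 = 73.353 g.
MgO wt% = 73.353 / 146.368 × 100 = 50.12%.

50.12 wt%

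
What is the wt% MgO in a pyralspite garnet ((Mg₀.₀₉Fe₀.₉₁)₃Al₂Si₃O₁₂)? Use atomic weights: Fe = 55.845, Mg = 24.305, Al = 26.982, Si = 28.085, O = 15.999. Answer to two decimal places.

2.22 wt%

Formula mass = 489.226 g/mol.
0.27 Mg → 0.2700 mol MgO per formula unit; M(MgO) = 40.304, so MgO mass = 10.882 g.
10.882/489.226 × 100 = 2.22 wt%.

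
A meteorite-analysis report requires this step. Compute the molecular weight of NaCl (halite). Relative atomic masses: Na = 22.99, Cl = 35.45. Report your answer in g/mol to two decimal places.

58.44 g/mol

Na: 1 × 22.99 = 22.9900
Cl: 1 × 35.45 = 35.4500
Summing the contributions gives the formula mass.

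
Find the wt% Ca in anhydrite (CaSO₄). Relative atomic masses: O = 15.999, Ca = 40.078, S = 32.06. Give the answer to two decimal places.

29.44 mass %

Molar mass of CaSO₄: 1*40.078 + 1*32.06 + 4*15.999 = 136.134 g/mol.
Mass of Ca per formula unit: 1 × 40.078 = 40.078 g.
Weight fraction Ca = 40.078 / 136.134 = 0.2944.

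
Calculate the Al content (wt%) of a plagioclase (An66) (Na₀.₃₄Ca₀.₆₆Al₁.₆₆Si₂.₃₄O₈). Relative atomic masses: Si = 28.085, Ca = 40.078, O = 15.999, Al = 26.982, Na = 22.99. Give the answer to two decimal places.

16.42 wt%

Formula mass = 0.34×22.99 + 0.66×40.078 + 1.66×26.982 + 2.34×28.085 + 8×15.999 = 272.769 g/mol, of which 44.790 g is Al.
So Al makes up 44.790/272.769 = 0.1642 of the mass, i.e. 16.42%.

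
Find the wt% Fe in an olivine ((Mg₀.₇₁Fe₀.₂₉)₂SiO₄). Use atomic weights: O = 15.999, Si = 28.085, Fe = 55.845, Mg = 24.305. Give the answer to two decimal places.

Formula mass = 1.42·24.305 + 0.58·55.845 + 1·28.085 + 4·15.999 = 158.984 g/mol, of which 32.390 g is Fe.
So Fe makes up 32.390/158.984 = 0.2037 of the mass, i.e. 20.37%.

20.37 weight percent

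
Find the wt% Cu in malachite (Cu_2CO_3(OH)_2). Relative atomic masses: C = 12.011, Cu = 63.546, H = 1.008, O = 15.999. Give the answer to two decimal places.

Molar mass of Cu_2CO_3(OH)_2: 2×63.546 + 1×12.011 + 5×15.999 + 2×1.008 = 221.114 g/mol.
Mass of Cu per formula unit: 2 × 63.546 = 127.092 g.
Weight fraction Cu = 127.092 / 221.114 = 0.5748.

57.48 weight percent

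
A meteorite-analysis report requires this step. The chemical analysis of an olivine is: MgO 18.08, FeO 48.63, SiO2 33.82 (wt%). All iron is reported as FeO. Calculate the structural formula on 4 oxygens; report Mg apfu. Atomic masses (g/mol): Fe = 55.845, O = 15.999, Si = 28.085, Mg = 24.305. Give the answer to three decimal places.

18.08 wt% MgO ÷ 40.304 g/mol = 0.44859 mol, giving 0.44859 Mg and 0.44859 O.
48.63 wt% FeO ÷ 71.844 g/mol = 0.67688 mol, giving 0.67688 Fe and 0.67688 O.
33.82 wt% SiO2 ÷ 60.083 g/mol = 0.56289 mol, giving 0.56289 Si and 1.12578 O.
Oxygen sums to 2.25125; scaling by 4/2.25125 = 1.77679 puts the formula on 4 O.
Mg: 0.44859 × 1.77679 = 0.797 atoms per formula unit.

0.797 Mg apfu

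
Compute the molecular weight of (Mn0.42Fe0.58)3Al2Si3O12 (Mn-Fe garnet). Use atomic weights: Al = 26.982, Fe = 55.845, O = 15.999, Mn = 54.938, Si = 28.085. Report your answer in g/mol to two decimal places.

496.60 g/mol

M = 1.26(54.938) + 1.74(55.845) + 2(26.982) + 3(28.085) + 12(15.999)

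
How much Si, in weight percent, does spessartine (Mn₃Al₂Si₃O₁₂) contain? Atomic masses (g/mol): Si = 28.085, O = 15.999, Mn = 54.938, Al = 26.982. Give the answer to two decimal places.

Molar mass of Mn₃Al₂Si₃O₁₂: 3×54.938 + 2×26.982 + 3×28.085 + 12×15.999 = 495.021 g/mol.
Mass of Si per formula unit: 3 × 28.085 = 84.255 g.
Weight fraction Si = 84.255 / 495.021 = 0.1702.

17.02 weight percent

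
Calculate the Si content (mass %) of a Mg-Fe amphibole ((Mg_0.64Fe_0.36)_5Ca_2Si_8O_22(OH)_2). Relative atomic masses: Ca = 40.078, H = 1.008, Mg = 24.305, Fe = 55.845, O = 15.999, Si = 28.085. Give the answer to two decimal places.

M((Mg_0.64Fe_0.36)_5Ca_2Si_8O_22(OH)_2) = 869.125 g/mol.
Si contributes 8 × 28.085 = 224.680 g per mole.
224.680/869.125 = 0.2585 → 25.85%.

25.85 mass %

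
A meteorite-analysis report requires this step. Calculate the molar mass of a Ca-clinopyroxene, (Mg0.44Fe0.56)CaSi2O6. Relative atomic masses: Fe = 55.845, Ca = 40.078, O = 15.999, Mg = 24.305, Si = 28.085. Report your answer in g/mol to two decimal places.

Mg: 0.44 × 24.305 = 10.6942
Fe: 0.56 × 55.845 = 31.2732
Ca: 1 × 40.078 = 40.0780
Si: 2 × 28.085 = 56.1700
O: 6 × 15.999 = 95.9940
Summing the contributions gives the formula mass.

234.21 g/mol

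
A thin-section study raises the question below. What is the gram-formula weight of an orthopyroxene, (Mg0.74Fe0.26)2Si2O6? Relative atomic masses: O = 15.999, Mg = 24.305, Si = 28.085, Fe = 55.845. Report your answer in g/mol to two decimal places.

217.17 g/mol

Mg: 1.48 × 24.305 = 35.9714
Fe: 0.52 × 55.845 = 29.0394
Si: 2 × 28.085 = 56.1700
O: 6 × 15.999 = 95.9940
Summing the contributions gives the formula mass.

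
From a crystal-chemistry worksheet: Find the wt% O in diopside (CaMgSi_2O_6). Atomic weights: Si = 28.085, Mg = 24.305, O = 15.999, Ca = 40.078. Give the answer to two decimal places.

44.33 weight percent

M(CaMgSi_2O_6) = 216.547 g/mol.
O contributes 6 × 15.999 = 95.994 g per mole.
95.994/216.547 = 0.4433 → 44.33%.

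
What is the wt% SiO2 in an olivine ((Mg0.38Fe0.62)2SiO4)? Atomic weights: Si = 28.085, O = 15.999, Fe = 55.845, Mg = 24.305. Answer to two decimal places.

33.42 wt%

Formula mass = 179.801 g/mol.
1 Si → 1.0000 mol SiO2 per formula unit; M(SiO2) = 60.083, so SiO2 mass = 60.083 g.
60.083/179.801 × 100 = 33.42 wt%.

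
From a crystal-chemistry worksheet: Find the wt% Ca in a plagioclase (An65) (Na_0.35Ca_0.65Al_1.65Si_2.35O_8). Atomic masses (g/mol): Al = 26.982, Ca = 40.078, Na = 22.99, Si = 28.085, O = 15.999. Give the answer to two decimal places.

9.56 weight percent

Formula mass = 0.35·22.99 + 0.65·40.078 + 1.65·26.982 + 2.35·28.085 + 8·15.999 = 272.609 g/mol, of which 26.051 g is Ca.
So Ca makes up 26.051/272.609 = 0.0956 of the mass, i.e. 9.56%.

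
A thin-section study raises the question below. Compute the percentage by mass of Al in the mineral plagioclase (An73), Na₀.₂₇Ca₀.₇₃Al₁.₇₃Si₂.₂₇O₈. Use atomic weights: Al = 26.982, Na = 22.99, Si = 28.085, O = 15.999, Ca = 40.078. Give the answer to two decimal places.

17.04 mass %

M(Na₀.₂₇Ca₀.₇₃Al₁.₇₃Si₂.₂₇O₈) = 273.888 g/mol.
Al contributes 1.73 × 26.982 = 46.679 g per mole.
46.679/273.888 = 0.1704 → 17.04%.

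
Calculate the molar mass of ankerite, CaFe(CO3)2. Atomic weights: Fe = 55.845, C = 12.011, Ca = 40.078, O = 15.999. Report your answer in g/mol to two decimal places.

M = 1×40.078 + 1×55.845 + 2×12.011 + 6×15.999

215.94 g/mol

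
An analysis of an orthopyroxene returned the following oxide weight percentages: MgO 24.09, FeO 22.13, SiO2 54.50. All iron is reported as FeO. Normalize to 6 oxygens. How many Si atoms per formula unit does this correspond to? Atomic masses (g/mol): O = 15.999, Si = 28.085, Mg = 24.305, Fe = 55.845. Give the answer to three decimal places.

2.001 Si apfu

24.09 wt% MgO ÷ 40.304 g/mol = 0.59771 mol, giving 0.59771 Mg and 0.59771 O.
22.13 wt% FeO ÷ 71.844 g/mol = 0.30803 mol, giving 0.30803 Fe and 0.30803 O.
54.50 wt% SiO2 ÷ 60.083 g/mol = 0.90708 mol, giving 0.90708 Si and 1.81416 O.
Oxygen sums to 2.71990; scaling by 6/2.71990 = 2.20596 puts the formula on 6 O.
Si: 0.90708 × 2.20596 = 2.001 atoms per formula unit.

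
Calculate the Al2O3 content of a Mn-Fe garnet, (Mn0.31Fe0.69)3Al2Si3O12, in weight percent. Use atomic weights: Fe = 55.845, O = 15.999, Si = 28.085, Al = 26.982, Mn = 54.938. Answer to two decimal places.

M((Mn0.31Fe0.69)3Al2Si3O12) = 496.898 g/mol; M(Al2O3) = 101.961 g/mol.
Moles Al2O3 per formula unit = 2 Al ÷ 2 = 1.0000.
Al2O3 fraction = (1.0000 × 101.961) / 496.898 = 101.961/496.898 = 0.2052.

20.52 wt%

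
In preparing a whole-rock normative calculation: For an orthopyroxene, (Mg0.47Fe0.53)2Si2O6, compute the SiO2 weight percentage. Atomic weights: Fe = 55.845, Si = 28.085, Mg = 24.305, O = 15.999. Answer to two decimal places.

M((Mg0.47Fe0.53)2Si2O6) = 234.206 g/mol; M(SiO2) = 60.083 g/mol.
Moles SiO2 per formula unit = 2 Si ÷ 1 = 2.0000.
SiO2 fraction = (2.0000 × 60.083) / 234.206 = 120.166/234.206 = 0.5131.

51.31 wt%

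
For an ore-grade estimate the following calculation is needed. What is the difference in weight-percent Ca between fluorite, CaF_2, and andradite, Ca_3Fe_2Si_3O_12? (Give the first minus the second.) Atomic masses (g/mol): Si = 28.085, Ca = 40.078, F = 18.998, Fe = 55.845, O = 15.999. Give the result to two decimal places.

27.67 percentage points

M(CaF_2) = 78.074 g/mol, so wt% Ca = 40.078/78.074 × 100 = 51.33%.
M(Ca_3Fe_2Si_3O_12) = 508.167 g/mol, so wt% Ca = 120.234/508.167 × 100 = 23.66%.
51.33 − 23.66 = 27.67 pp.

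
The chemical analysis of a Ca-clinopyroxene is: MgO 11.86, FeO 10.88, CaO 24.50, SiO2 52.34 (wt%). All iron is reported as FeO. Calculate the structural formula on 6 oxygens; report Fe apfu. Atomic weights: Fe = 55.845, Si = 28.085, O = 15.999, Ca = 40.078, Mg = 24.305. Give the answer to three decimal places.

11.86 wt% MgO ÷ 40.304 g/mol = 0.29426 mol, giving 0.29426 Mg and 0.29426 O.
10.88 wt% FeO ÷ 71.844 g/mol = 0.15144 mol, giving 0.15144 Fe and 0.15144 O.
24.50 wt% CaO ÷ 56.077 g/mol = 0.43690 mol, giving 0.43690 Ca and 0.43690 O.
52.34 wt% SiO2 ÷ 60.083 g/mol = 0.87113 mol, giving 0.87113 Si and 1.74226 O.
Oxygen sums to 2.62486; scaling by 6/2.62486 = 2.28584 puts the formula on 6 O.
Fe: 0.15144 × 2.28584 = 0.346 atoms per formula unit.

0.346 Fe apfu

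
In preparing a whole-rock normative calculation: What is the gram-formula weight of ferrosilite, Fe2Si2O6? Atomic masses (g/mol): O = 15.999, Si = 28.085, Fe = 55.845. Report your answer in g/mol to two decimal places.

263.85 g/mol

The formula mass is the sum 2*55.845 + 2*28.085 + 6*15.999.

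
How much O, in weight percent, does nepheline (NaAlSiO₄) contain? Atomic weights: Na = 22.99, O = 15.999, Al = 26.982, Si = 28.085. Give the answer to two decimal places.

45.05 weight percent

M(NaAlSiO₄) = 142.053 g/mol.
O contributes 4 × 15.999 = 63.996 g per mole.
63.996/142.053 = 0.4505 → 45.05%.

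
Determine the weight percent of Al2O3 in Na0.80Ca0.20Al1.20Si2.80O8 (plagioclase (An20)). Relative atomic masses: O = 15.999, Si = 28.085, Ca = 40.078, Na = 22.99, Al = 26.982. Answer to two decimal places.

Formula mass = 265.416 g/mol.
1.20 Al → 0.6000 mol Al2O3 per formula unit; M(Al2O3) = 101.961, so Al2O3 mass = 61.177 g.
61.177/265.416 × 100 = 23.05 wt%.

23.05 wt%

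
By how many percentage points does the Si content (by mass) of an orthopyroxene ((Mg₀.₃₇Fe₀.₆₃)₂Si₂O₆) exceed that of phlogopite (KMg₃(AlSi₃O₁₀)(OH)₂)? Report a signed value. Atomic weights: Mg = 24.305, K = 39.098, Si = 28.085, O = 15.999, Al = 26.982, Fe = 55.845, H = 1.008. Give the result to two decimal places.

First mineral: 56.170 g Si in 240.514 g formula = 23.35 wt% Si.
Second mineral: 84.255 g Si in 417.254 g formula = 20.19 wt% Si.
23.35% − 20.19% gives a difference of 3.16 percentage points.

3.16 percentage points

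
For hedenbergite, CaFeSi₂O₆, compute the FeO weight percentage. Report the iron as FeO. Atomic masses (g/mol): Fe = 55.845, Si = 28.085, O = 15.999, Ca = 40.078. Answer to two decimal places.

M(CaFeSi₂O₆) = 248.087 g/mol; M(FeO) = 71.844 g/mol.
Moles FeO per formula unit = 1 Fe ÷ 1 = 1.0000.
FeO fraction = (1.0000 × 71.844) / 248.087 = 71.844/248.087 = 0.2896.

28.96 wt%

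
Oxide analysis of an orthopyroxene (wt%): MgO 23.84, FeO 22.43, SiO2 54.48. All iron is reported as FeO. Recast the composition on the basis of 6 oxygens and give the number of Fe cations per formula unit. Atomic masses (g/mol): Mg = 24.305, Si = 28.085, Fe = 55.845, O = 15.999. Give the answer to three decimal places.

0.689 Fe apfu

MgO (M=40.304): mol = 0.59150; Mg = 0.59150, O = 0.59150.
FeO (M=71.844): mol = 0.31220; Fe = 0.31220, O = 0.31220.
SiO2 (M=60.083): mol = 0.90675; Si = 0.90675, O = 1.81350.
ΣO = 2.71720; factor = 6/ΣO = 2.20816.
Fe apfu = 0.31220 × 2.20816 = 0.689.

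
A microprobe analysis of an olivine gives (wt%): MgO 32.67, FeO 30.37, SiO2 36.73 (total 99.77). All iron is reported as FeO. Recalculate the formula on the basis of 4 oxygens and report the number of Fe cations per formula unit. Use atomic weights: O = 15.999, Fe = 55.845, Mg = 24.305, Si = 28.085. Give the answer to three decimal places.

MgO (M=40.304): mol = 0.81059; Mg = 0.81059, O = 0.81059.
FeO (M=71.844): mol = 0.42272; Fe = 0.42272, O = 0.42272.
SiO2 (M=60.083): mol = 0.61132; Si = 0.61132, O = 1.22264.
ΣO = 2.45595; factor = 4/ΣO = 1.62870.
Fe apfu = 0.42272 × 1.62870 = 0.688.

0.688 Fe apfu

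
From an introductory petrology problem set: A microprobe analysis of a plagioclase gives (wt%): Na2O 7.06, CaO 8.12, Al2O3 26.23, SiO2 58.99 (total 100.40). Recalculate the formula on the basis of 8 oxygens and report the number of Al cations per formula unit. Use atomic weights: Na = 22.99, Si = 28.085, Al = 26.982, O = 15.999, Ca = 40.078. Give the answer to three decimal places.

Na2O: 7.06/61.979 = 0.11391 mol → 0.22782 mol Na, 0.11391 mol O.
CaO: 8.12/56.077 = 0.14480 mol → 0.14480 mol Ca, 0.14480 mol O.
Al2O3: 26.23/101.961 = 0.25726 mol → 0.51452 mol Al, 0.77178 mol O.
SiO2: 58.99/60.083 = 0.98181 mol → 0.98181 mol Si, 1.96362 mol O.
Total oxygen = 2.99411 mol. Normalization factor = 8/2.99411 = 2.67191.
Al per 8 O = 0.51452 × 2.67191 = 1.375.

1.375 Al apfu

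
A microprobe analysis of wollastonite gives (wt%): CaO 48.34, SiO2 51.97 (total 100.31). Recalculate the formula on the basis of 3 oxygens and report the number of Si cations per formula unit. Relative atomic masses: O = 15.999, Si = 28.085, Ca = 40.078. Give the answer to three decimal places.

CaO (M=56.077): mol = 0.86203; Ca = 0.86203, O = 0.86203.
SiO2 (M=60.083): mol = 0.86497; Si = 0.86497, O = 1.72994.
ΣO = 2.59197; factor = 3/ΣO = 1.15742.
Si apfu = 0.86497 × 1.15742 = 1.001.

1.001 Si apfu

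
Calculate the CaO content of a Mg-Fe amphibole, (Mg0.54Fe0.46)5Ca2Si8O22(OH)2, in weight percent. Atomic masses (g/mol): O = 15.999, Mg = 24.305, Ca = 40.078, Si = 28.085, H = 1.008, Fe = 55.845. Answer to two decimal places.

Molar mass of (Mg0.54Fe0.46)5Ca2Si8O22(OH)2 = 2.70×24.305 + 2.30×55.845 + 2×40.078 + 8×28.085 + 24×15.999 + 2×1.008 = 884.895 g/mol.
Each formula unit contains 2 Ca, equivalent to 2/1 = 2.0000 mol CaO.
M(CaO) = 1×40.078 + 1×15.999 = 56.077 g/mol.
Mass of CaO per formula unit = 2.0000 × 56.077 = 112.154 g.
CaO wt% = 112.154 / 884.895 × 100 = 12.67%.

12.67 wt%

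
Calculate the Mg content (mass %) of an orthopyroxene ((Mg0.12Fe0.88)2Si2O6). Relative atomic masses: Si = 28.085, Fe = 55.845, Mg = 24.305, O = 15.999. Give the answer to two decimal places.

Molar mass of (Mg0.12Fe0.88)2Si2O6: 0.24*24.305 + 1.76*55.845 + 2*28.085 + 6*15.999 = 256.284 g/mol.
Mass of Mg per formula unit: 0.24 × 24.305 = 5.833 g.
Weight fraction Mg = 5.833 / 256.284 = 0.0228.

2.28 mass %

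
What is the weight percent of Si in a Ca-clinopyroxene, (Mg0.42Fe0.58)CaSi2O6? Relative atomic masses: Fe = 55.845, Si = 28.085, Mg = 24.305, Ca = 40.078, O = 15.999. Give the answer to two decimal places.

Formula mass = 0.42*24.305 + 0.58*55.845 + 1*40.078 + 2*28.085 + 6*15.999 = 234.840 g/mol, of which 56.170 g is Si.
So Si makes up 56.170/234.840 = 0.2392 of the mass, i.e. 23.92%.

23.92 mass %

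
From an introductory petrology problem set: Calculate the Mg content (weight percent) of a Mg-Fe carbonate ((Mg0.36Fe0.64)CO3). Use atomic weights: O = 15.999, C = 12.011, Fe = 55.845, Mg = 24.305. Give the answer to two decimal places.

M((Mg0.36Fe0.64)CO3) = 104.499 g/mol.
Mg contributes 0.36 × 24.305 = 8.750 g per mole.
8.750/104.499 = 0.0837 → 8.37%.

8.37 weight percent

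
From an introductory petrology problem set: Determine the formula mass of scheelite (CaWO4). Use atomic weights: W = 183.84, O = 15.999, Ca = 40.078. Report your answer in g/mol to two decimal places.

287.91 g/mol

Ca: 1 × 40.078 = 40.0780
W: 1 × 183.84 = 183.8400
O: 4 × 15.999 = 63.9960
Summing the contributions gives the formula mass.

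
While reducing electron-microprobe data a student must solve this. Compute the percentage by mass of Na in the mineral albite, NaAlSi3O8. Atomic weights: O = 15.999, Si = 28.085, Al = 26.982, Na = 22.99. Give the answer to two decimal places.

Formula mass = 1*22.99 + 1*26.982 + 3*28.085 + 8*15.999 = 262.219 g/mol, of which 22.990 g is Na.
So Na makes up 22.990/262.219 = 0.0877 of the mass, i.e. 8.77%.

8.77 wt%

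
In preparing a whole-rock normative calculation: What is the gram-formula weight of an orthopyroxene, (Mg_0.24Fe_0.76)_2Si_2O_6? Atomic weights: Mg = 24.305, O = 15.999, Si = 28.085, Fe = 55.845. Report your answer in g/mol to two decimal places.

Mg: 0.48 × 24.305 = 11.6664
Fe: 1.52 × 55.845 = 84.8844
Si: 2 × 28.085 = 56.1700
O: 6 × 15.999 = 95.9940
Summing the contributions gives the formula mass.

248.71 g/mol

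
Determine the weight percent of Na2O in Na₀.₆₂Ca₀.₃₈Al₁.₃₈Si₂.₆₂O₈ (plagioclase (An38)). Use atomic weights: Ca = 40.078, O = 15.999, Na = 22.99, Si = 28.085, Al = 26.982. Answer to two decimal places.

7.16 wt%

Formula mass = 268.293 g/mol.
0.62 Na → 0.3100 mol Na2O per formula unit; M(Na2O) = 61.979, so Na2O mass = 19.213 g.
19.213/268.293 × 100 = 7.16 wt%.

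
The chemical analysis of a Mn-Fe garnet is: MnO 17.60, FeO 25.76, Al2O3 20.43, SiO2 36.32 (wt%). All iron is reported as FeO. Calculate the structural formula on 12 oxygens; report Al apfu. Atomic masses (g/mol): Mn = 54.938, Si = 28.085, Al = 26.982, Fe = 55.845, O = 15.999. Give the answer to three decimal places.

1.990 Al apfu

MnO: 17.60/70.937 = 0.24811 mol → 0.24811 mol Mn, 0.24811 mol O.
FeO: 25.76/71.844 = 0.35855 mol → 0.35855 mol Fe, 0.35855 mol O.
Al2O3: 20.43/101.961 = 0.20037 mol → 0.40074 mol Al, 0.60111 mol O.
SiO2: 36.32/60.083 = 0.60450 mol → 0.60450 mol Si, 1.20900 mol O.
Total oxygen = 2.41677 mol. Normalization factor = 12/2.41677 = 4.96530.
Al per 12 O = 0.40074 × 4.96530 = 1.990.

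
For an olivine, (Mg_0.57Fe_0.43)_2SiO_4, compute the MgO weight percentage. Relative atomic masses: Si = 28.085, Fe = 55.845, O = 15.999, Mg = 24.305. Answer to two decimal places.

27.38 wt%

Formula mass = 167.815 g/mol.
1.14 Mg → 1.1400 mol MgO per formula unit; M(MgO) = 40.304, so MgO mass = 45.947 g.
45.947/167.815 × 100 = 27.38 wt%.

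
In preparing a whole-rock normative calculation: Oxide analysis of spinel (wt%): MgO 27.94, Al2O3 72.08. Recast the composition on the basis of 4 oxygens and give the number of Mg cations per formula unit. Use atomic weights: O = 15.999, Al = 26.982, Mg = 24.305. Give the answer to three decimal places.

MgO (M=40.304): mol = 0.69323; Mg = 0.69323, O = 0.69323.
Al2O3 (M=101.961): mol = 0.70694; Al = 1.41388, O = 2.12082.
ΣO = 2.81405; factor = 4/ΣO = 1.42144.
Mg apfu = 0.69323 × 1.42144 = 0.985.

0.985 Mg apfu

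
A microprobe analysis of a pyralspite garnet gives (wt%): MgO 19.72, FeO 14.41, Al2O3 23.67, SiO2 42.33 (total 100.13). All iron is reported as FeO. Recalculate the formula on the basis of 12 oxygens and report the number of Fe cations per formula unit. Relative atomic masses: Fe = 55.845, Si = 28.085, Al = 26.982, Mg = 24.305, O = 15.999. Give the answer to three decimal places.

0.861 Fe apfu

MgO: 19.72/40.304 = 0.48928 mol → 0.48928 mol Mg, 0.48928 mol O.
FeO: 14.41/71.844 = 0.20057 mol → 0.20057 mol Fe, 0.20057 mol O.
Al2O3: 23.67/101.961 = 0.23215 mol → 0.46430 mol Al, 0.69645 mol O.
SiO2: 42.33/60.083 = 0.70453 mol → 0.70453 mol Si, 1.40906 mol O.
Total oxygen = 2.79536 mol. Normalization factor = 12/2.79536 = 4.29283.
Fe per 12 O = 0.20057 × 4.29283 = 0.861.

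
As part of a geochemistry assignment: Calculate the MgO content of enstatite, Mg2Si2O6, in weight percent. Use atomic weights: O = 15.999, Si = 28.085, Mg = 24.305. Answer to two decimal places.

M(Mg2Si2O6) = 200.774 g/mol; M(MgO) = 40.304 g/mol.
Moles MgO per formula unit = 2 Mg ÷ 1 = 2.0000.
MgO fraction = (2.0000 × 40.304) / 200.774 = 80.608/200.774 = 0.4015.

40.15 wt%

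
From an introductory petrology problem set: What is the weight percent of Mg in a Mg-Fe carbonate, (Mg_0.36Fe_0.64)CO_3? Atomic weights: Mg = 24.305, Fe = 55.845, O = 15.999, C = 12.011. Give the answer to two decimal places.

8.37 mass %

Formula mass = 0.36×24.305 + 0.64×55.845 + 1×12.011 + 3×15.999 = 104.499 g/mol, of which 8.750 g is Mg.
So Mg makes up 8.750/104.499 = 0.0837 of the mass, i.e. 8.37%.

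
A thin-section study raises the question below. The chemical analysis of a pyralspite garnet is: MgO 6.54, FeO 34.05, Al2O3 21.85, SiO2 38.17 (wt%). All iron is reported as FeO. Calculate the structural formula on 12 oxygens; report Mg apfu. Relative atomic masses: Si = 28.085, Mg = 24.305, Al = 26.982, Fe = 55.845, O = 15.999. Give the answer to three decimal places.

0.764 Mg apfu

6.54 wt% MgO ÷ 40.304 g/mol = 0.16227 mol, giving 0.16227 Mg and 0.16227 O.
34.05 wt% FeO ÷ 71.844 g/mol = 0.47394 mol, giving 0.47394 Fe and 0.47394 O.
21.85 wt% Al2O3 ÷ 101.961 g/mol = 0.21430 mol, giving 0.42860 Al and 0.64290 O.
38.17 wt% SiO2 ÷ 60.083 g/mol = 0.63529 mol, giving 0.63529 Si and 1.27058 O.
Oxygen sums to 2.54969; scaling by 12/2.54969 = 4.70645 puts the formula on 12 O.
Mg: 0.16227 × 4.70645 = 0.764 atoms per formula unit.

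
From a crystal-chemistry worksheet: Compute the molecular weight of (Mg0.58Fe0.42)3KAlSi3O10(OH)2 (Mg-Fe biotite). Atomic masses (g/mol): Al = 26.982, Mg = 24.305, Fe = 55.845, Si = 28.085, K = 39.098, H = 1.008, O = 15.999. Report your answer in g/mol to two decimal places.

456.99 g/mol

M = 1.74(24.305) + 1.26(55.845) + 1(39.098) + 1(26.982) + 3(28.085) + 12(15.999) + 2(1.008)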